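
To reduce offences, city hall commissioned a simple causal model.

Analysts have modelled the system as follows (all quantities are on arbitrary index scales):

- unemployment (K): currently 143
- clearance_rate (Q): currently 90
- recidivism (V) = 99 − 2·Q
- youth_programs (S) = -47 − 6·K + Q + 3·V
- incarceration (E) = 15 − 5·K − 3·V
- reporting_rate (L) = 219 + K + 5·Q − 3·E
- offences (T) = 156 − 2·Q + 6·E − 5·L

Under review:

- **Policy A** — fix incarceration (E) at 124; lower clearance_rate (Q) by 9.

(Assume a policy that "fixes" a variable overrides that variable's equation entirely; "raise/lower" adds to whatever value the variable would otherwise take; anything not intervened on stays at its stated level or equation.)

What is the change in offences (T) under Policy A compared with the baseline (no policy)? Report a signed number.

Baseline:
  K = 143
  Q = 90
  V = 99 − 2·90 = -81
  E = 15 − 5·143 − 3·(-81) = -457
  L = 219 + 143 + 5·90 − 3·(-457) = 2183
  T = 156 − 2·90 + 6·(-457) − 5·2183 = -13681
Policy A (E := 124, Q − 9):
  K = 143
  Q = 90 − 9 = 81
  V = 99 − 2·81 = -63
  E = 124
  L = 219 + 143 + 5·81 − 3·124 = 395
  T = 156 − 2·81 + 6·124 − 5·395 = -1237
Change in T: -1237 − (-13681) = 12444

12444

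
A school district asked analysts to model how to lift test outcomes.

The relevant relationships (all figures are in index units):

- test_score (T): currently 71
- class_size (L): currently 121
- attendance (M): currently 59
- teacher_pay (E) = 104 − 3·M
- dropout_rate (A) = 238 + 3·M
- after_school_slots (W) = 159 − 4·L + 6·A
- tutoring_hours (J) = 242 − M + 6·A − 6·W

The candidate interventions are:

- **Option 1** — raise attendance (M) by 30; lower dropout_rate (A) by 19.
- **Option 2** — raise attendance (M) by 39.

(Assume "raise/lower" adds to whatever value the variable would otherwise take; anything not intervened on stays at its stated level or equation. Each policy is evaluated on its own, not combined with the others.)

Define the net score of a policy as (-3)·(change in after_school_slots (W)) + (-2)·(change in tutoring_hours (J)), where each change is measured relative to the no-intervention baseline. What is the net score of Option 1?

Baseline:
  L = 121
  M = 59
  A = 238 + 3·59 = 415
  W = 159 − 4·121 + 6·415 = 2165
  J = 242 − 59 + 6·415 − 6·2165 = -10317
Option 1 (M + 30, A − 19):
  L = 121
  M = 59 + 30 = 89
  A = 238 + 3·89 (−19 from intervention) = 486
  W = 159 − 4·121 + 6·486 = 2591
  J = 242 − 89 + 6·486 − 6·2591 = -12477
ΔW = 2591 − 2165 = 426; ΔJ = -12477 − (-10317) = -2160
Score = (-3)·426 + (-2)·(-2160) = 3042

3042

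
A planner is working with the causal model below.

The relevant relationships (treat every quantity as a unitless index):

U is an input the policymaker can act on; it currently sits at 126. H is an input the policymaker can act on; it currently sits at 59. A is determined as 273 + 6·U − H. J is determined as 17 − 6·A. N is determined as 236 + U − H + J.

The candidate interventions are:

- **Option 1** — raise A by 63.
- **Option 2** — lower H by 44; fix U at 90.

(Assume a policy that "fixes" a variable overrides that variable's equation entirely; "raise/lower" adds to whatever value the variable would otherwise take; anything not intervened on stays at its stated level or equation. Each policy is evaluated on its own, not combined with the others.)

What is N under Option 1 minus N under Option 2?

-1418

Option 1 (A + 63):
  U = 126
  H = 59
  A = 273 + 6·126 − 59 (+63 from intervention) = 1033
  J = 17 − 6·1033 = -6181
  N = 236 + 126 − 59 + (-6181) = -5878
Option 2 (H − 44, U := 90):
  U = 90
  H = 59 − 44 = 15
  A = 273 + 6·90 − 15 = 798
  J = 17 − 6·798 = -4771
  N = 236 + 90 − 15 + (-4771) = -4460
N: -5878 − (-4460) = -1418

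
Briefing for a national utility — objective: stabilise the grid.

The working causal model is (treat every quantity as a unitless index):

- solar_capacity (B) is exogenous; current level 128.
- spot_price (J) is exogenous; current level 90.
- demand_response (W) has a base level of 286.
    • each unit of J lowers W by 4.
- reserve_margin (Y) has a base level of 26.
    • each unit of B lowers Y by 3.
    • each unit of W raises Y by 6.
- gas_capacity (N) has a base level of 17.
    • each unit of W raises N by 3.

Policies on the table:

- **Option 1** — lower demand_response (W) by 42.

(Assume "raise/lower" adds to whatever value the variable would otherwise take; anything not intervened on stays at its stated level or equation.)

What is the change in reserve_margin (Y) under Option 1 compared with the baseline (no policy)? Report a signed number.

-252

Baseline:
  B = 128
  J = 90
  W = 286 − 4·90 = -74
  Y = 26 − 3·128 + 6·(-74) = -802
Option 1 (W − 42):
  B = 128
  J = 90
  W = 286 − 4·90 (−42 from intervention) = -116
  Y = 26 − 3·128 + 6·(-116) = -1054
Change in Y: -1054 − (-802) = -252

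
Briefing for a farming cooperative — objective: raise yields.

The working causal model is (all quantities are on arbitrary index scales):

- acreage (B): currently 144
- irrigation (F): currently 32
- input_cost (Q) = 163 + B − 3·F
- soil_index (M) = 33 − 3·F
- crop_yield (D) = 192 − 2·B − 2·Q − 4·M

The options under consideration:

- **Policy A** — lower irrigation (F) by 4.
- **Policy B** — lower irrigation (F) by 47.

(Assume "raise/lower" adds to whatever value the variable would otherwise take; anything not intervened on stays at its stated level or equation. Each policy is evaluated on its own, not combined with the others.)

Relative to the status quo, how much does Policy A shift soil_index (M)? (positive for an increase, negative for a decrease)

12

Baseline:
  F = 32
  M = 33 − 3·32 = -63
Policy A (F − 4):
  F = 32 − 4 = 28
  M = 33 − 3·28 = -51
Change in M: -51 − (-63) = 12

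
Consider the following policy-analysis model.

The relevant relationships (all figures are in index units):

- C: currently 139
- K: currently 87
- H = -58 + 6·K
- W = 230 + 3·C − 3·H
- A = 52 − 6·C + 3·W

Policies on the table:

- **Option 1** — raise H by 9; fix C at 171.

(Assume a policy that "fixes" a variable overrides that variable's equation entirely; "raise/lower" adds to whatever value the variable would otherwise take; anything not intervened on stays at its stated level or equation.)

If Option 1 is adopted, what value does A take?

-3002

Option 1 (H + 9, C := 171):
  C = 171
  K = 87
  H = -58 + 6·87 (+9 from intervention) = 473
  W = 230 + 3·171 − 3·473 = -676
  A = 52 − 6·171 + 3·(-676) = -3002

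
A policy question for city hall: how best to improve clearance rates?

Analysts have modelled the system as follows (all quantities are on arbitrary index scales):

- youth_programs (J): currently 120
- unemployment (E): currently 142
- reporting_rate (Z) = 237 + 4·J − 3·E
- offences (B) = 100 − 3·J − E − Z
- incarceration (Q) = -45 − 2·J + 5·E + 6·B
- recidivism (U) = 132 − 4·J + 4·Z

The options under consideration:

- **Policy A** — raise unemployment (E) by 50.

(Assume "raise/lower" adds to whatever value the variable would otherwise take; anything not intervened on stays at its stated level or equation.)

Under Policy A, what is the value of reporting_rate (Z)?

141

Policy A (E + 50):
  J = 120
  E = 142 + 50 = 192
  Z = 237 + 4·120 − 3·192 = 141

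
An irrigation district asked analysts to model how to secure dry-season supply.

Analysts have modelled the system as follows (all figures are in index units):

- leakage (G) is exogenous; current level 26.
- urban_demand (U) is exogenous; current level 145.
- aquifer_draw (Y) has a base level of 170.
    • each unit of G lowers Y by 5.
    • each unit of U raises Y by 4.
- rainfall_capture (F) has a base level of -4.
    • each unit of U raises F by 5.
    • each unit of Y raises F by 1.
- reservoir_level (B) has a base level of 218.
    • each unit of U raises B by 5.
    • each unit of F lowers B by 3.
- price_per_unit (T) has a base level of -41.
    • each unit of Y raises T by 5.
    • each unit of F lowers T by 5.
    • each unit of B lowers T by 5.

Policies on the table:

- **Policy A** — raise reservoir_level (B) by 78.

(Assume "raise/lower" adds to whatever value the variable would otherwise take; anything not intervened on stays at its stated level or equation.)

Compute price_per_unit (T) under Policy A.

11364

Policy A (B + 78):
  G = 26
  U = 145
  Y = 170 − 5·26 + 4·145 = 620
  F = -4 + 5·145 + 620 = 1341
  B = 218 + 5·145 − 3·1341 (+78 from intervention) = -3002
  T = -41 + 5·620 − 5·1341 − 5·(-3002) = 11364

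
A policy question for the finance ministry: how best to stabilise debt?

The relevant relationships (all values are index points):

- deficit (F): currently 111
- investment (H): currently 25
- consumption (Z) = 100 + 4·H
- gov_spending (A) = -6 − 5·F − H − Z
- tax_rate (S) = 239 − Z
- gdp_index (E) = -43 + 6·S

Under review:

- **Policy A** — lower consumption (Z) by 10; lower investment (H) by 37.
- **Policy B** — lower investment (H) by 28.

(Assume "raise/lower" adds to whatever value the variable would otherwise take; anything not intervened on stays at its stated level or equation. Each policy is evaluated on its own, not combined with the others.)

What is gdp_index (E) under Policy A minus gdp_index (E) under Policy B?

276

Policy A (Z − 10, H − 37):
  H = 25 − 37 = -12
  Z = 100 + 4·(-12) (−10 from intervention) = 42
  S = 239 − 42 = 197
  E = -43 + 6·197 = 1139
Policy B (H − 28):
  H = 25 − 28 = -3
  Z = 100 + 4·(-3) = 88
  S = 239 − 88 = 151
  E = -43 + 6·151 = 863
E: 1139 − 863 = 276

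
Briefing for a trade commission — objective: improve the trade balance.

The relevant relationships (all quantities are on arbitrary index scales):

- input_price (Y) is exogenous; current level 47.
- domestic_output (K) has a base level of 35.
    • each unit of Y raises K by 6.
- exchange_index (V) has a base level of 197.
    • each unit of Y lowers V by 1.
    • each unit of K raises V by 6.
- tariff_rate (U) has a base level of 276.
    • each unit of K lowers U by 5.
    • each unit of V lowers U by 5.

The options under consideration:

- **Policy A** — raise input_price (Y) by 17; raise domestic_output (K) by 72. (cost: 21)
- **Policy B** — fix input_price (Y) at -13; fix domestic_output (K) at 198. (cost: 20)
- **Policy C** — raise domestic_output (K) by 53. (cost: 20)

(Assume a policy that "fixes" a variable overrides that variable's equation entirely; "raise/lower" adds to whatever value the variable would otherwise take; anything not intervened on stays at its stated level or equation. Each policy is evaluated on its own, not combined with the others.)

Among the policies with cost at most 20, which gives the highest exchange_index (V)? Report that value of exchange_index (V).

2370

Policy B (Y := -13, K := 198):
  Y = -13
  K = 198
  V = 197 − (-13) + 6·198 = 1398
Policy C (K + 53):
  Y = 47
  K = 35 + 6·47 (+53 from intervention) = 370
  V = 197 − 47 + 6·370 = 2370
Comparing — Policy B: V=1398, Policy C: V=2370. Highest is 2370 (Policy C).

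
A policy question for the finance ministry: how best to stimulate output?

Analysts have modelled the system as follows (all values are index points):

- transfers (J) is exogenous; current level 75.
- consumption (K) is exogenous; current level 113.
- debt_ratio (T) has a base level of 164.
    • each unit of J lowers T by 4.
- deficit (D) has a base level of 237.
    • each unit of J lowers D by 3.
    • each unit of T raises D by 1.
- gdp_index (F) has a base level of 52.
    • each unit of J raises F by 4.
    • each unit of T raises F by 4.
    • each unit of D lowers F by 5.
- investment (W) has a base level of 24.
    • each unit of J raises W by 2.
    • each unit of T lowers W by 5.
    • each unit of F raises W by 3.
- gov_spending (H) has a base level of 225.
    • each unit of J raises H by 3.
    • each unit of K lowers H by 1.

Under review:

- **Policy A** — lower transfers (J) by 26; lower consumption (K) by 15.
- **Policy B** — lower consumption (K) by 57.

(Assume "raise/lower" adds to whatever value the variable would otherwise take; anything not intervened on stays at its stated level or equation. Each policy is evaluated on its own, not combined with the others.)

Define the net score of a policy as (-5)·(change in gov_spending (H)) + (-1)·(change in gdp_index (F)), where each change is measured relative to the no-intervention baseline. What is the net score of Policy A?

Baseline:
  J = 75
  K = 113
  T = 164 − 4·75 = -136
  D = 237 − 3·75 + (-136) = -124
  F = 52 + 4·75 + 4·(-136) − 5·(-124) = 428
  H = 225 + 3·75 − 113 = 337
Policy A (J − 26, K − 15):
  J = 75 − 26 = 49
  K = 113 − 15 = 98
  T = 164 − 4·49 = -32
  D = 237 − 3·49 + (-32) = 58
  F = 52 + 4·49 + 4·(-32) − 5·58 = -170
  H = 225 + 3·49 − 98 = 274
ΔH = 274 − 337 = -63; ΔF = -170 − 428 = -598
Score = (-5)·(-63) + (-1)·(-598) = 913

913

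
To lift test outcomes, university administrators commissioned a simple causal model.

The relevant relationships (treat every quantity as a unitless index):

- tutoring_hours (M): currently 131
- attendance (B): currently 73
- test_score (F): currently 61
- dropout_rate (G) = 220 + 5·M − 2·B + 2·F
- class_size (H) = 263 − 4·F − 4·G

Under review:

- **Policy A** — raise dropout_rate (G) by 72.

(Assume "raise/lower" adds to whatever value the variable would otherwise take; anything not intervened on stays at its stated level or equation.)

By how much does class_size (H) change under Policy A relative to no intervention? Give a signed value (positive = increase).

Baseline:
  M = 131
  B = 73
  F = 61
  G = 220 + 5·131 − 2·73 + 2·61 = 851
  H = 263 − 4·61 − 4·851 = -3385
Policy A (G + 72):
  M = 131
  B = 73
  F = 61
  G = 220 + 5·131 − 2·73 + 2·61 (+72 from intervention) = 923
  H = 263 − 4·61 − 4·923 = -3673
Change in H: -3673 − (-3385) = -288

-288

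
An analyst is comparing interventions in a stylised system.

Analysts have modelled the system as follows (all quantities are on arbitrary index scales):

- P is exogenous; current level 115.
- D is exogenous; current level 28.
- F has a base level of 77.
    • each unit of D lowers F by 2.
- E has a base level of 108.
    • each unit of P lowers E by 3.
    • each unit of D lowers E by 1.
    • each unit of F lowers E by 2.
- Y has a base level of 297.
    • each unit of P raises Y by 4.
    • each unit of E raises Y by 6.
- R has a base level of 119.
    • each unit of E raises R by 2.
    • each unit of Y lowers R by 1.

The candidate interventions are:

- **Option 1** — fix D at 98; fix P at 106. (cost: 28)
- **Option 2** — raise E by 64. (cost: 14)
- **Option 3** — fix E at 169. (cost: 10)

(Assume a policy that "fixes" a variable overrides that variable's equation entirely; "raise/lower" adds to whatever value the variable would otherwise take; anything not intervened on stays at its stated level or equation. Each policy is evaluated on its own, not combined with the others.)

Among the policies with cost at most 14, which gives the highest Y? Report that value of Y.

Option 2 (E + 64):
  P = 115
  D = 28
  F = 77 − 2·28 = 21
  E = 108 − 3·115 − 28 − 2·21 (+64 from intervention) = -243
  Y = 297 + 4·115 + 6·(-243) = -701
Option 3 (E := 169):
  P = 115
  D = 28
  F = 77 − 2·28 = 21
  E = 169
  Y = 297 + 4·115 + 6·169 = 1771
Comparing — Option 2: Y=-701, Option 3: Y=1771. Highest is 1771 (Option 3).

1771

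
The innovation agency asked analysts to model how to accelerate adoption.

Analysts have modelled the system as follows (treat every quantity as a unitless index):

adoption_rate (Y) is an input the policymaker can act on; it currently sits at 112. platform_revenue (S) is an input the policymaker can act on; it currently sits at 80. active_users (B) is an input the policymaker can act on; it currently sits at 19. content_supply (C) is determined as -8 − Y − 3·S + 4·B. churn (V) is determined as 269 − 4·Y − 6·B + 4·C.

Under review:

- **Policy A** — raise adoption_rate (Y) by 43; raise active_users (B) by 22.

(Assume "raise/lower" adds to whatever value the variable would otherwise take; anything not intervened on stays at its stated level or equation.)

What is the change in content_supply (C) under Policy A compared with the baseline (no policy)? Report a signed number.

Baseline:
  Y = 112
  S = 80
  B = 19
  C = -8 − 112 − 3·80 + 4·19 = -284
Policy A (Y + 43, B + 22):
  Y = 112 + 43 = 155
  S = 80
  B = 19 + 22 = 41
  C = -8 − 155 − 3·80 + 4·41 = -239
Change in C: -239 − (-284) = 45

45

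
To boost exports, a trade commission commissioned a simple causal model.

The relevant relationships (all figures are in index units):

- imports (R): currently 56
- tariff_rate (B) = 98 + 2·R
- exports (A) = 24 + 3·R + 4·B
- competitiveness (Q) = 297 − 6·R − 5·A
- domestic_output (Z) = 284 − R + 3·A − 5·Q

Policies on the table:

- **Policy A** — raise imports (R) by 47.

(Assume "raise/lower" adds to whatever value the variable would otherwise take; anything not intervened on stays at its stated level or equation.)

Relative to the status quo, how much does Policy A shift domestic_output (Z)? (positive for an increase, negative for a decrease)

15839

Baseline:
  R = 56
  B = 98 + 2·56 = 210
  A = 24 + 3·56 + 4·210 = 1032
  Q = 297 − 6·56 − 5·1032 = -5199
  Z = 284 − 56 + 3·1032 − 5·(-5199) = 29319
Policy A (R + 47):
  R = 56 + 47 = 103
  B = 98 + 2·103 = 304
  A = 24 + 3·103 + 4·304 = 1549
  Q = 297 − 6·103 − 5·1549 = -8066
  Z = 284 − 103 + 3·1549 − 5·(-8066) = 45158
Change in Z: 45158 − 29319 = 15839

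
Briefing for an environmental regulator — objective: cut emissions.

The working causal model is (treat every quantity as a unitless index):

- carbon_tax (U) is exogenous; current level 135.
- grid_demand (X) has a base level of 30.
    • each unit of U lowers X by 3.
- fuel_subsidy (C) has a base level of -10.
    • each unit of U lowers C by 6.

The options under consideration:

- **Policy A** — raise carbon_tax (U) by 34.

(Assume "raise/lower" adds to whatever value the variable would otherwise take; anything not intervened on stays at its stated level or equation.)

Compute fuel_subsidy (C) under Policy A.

-1024

Policy A (U + 34):
  U = 135 + 34 = 169
  C = -10 − 6·169 = -1024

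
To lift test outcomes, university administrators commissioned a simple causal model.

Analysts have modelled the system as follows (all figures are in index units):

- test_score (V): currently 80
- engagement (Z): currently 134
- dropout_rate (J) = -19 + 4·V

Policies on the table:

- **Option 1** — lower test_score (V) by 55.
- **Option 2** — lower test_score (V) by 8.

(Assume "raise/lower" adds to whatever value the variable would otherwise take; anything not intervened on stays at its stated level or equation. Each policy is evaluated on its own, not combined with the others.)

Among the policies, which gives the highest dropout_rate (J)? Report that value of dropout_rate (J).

Option 1 (V − 55):
  V = 80 − 55 = 25
  J = -19 + 4·25 = 81
Option 2 (V − 8):
  V = 80 − 8 = 72
  J = -19 + 4·72 = 269
Comparing — Option 1: J=81, Option 2: J=269. Highest is 269 (Option 2).

269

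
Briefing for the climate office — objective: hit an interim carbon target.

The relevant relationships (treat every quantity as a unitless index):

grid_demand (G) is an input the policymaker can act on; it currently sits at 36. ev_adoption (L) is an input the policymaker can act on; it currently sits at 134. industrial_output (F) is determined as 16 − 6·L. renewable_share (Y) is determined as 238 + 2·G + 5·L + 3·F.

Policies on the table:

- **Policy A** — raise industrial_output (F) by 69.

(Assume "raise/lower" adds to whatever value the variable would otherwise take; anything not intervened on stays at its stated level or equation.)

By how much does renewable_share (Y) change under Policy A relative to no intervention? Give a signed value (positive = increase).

207

Baseline:
  G = 36
  L = 134
  F = 16 − 6·134 = -788
  Y = 238 + 2·36 + 5·134 + 3·(-788) = -1384
Policy A (F + 69):
  G = 36
  L = 134
  F = 16 − 6·134 (+69 from intervention) = -719
  Y = 238 + 2·36 + 5·134 + 3·(-719) = -1177
Change in Y: -1177 − (-1384) = 207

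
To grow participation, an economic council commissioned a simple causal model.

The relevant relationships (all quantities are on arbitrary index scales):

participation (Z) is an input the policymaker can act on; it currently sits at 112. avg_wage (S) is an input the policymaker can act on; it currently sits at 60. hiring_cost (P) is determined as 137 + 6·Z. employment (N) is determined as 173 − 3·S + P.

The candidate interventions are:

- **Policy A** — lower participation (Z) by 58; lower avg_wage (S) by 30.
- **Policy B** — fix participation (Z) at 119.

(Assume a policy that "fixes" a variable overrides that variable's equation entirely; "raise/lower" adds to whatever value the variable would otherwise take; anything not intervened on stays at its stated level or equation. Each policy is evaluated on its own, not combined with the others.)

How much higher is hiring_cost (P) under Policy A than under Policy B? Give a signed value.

Policy A (Z − 58, S − 30):
  Z = 112 − 58 = 54
  P = 137 + 6·54 = 461
Policy B (Z := 119):
  Z = 119
  P = 137 + 6·119 = 851
P: 461 − 851 = -390

-390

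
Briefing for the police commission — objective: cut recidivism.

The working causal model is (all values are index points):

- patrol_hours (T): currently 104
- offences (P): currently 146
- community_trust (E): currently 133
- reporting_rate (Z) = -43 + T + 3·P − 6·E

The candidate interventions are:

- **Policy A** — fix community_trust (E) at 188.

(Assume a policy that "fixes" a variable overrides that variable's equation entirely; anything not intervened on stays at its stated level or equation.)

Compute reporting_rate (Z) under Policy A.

Policy A (E := 188):
  T = 104
  P = 146
  E = 188
  Z = -43 + 104 + 3·146 − 6·188 = -629

-629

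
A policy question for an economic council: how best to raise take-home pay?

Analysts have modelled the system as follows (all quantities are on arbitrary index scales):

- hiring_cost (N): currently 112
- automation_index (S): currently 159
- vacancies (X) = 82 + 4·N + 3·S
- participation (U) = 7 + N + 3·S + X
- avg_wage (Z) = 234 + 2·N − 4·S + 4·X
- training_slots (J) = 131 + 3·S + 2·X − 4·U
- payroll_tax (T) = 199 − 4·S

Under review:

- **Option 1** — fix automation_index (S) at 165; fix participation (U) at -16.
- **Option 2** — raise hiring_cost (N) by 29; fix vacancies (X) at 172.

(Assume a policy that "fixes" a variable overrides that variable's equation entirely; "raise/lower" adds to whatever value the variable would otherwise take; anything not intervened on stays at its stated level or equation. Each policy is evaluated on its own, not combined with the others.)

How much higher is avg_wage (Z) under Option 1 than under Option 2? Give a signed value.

3330

Option 1 (S := 165, U := -16):
  N = 112
  S = 165
  X = 82 + 4·112 + 3·165 = 1025
  Z = 234 + 2·112 − 4·165 + 4·1025 = 3898
Option 2 (N + 29, X := 172):
  N = 112 + 29 = 141
  S = 159
  X = 172
  Z = 234 + 2·141 − 4·159 + 4·172 = 568
Z: 3898 − 568 = 3330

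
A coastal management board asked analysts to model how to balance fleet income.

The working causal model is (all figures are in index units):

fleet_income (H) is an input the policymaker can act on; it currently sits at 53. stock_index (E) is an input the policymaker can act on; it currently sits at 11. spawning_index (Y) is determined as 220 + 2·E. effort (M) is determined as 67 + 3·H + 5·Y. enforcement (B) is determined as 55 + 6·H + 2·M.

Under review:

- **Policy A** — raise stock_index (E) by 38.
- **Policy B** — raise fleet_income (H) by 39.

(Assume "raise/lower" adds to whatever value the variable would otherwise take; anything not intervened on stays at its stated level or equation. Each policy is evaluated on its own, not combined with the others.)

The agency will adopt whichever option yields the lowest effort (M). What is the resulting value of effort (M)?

1553

Policy A (E + 38):
  H = 53
  E = 11 + 38 = 49
  Y = 220 + 2·49 = 318
  M = 67 + 3·53 + 5·318 = 1816
Policy B (H + 39):
  H = 53 + 39 = 92
  E = 11
  Y = 220 + 2·11 = 242
  M = 67 + 3·92 + 5·242 = 1553
Comparing — Policy A: M=1816, Policy B: M=1553. Lowest is 1553 (Policy B).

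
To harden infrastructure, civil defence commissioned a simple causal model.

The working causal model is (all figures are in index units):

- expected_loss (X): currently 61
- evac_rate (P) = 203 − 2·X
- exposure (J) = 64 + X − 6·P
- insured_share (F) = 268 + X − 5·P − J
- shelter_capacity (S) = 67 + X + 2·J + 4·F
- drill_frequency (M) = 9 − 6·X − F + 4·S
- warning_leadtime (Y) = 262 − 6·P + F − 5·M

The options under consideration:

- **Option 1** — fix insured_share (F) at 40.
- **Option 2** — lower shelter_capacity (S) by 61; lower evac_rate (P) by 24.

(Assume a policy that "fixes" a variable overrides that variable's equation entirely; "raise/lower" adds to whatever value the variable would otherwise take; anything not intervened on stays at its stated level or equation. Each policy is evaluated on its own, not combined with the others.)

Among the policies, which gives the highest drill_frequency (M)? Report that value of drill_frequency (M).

2090

Option 1 (F := 40):
  X = 61
  P = 203 − 2·61 = 81
  J = 64 + 61 − 6·81 = -361
  F = 40
  S = 67 + 61 + 2·(-361) + 4·40 = -434
  M = 9 − 6·61 − 40 + 4·(-434) = -2133
Option 2 (S − 61, P − 24):
  X = 61
  P = 203 − 2·61 (−24 from intervention) = 57
  J = 64 + 61 − 6·57 = -217
  F = 268 + 61 − 5·57 − (-217) = 261
  S = 67 + 61 + 2·(-217) + 4·261 (−61 from intervention) = 677
  M = 9 − 6·61 − 261 + 4·677 = 2090
Comparing — Option 1: M=-2133, Option 2: M=2090. Highest is 2090 (Option 2).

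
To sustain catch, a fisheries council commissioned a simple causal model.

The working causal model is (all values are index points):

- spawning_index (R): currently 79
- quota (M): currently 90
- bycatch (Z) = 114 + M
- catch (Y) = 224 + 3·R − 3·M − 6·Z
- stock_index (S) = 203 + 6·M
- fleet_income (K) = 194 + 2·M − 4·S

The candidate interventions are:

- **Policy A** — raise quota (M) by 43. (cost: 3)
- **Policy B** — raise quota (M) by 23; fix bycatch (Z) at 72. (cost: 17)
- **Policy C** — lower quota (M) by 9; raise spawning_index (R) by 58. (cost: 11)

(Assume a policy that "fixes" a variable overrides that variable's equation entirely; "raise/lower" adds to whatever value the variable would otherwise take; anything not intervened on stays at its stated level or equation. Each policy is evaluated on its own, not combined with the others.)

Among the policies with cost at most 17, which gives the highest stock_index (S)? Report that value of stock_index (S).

Policy A (M + 43):
  M = 90 + 43 = 133
  S = 203 + 6·133 = 1001
Policy B (M + 23, Z := 72):
  M = 90 + 23 = 113
  S = 203 + 6·113 = 881
Policy C (M − 9, R + 58):
  M = 90 − 9 = 81
  S = 203 + 6·81 = 689
Comparing — Policy A: S=1001, Policy B: S=881, Policy C: S=689. Highest is 1001 (Policy A).

1001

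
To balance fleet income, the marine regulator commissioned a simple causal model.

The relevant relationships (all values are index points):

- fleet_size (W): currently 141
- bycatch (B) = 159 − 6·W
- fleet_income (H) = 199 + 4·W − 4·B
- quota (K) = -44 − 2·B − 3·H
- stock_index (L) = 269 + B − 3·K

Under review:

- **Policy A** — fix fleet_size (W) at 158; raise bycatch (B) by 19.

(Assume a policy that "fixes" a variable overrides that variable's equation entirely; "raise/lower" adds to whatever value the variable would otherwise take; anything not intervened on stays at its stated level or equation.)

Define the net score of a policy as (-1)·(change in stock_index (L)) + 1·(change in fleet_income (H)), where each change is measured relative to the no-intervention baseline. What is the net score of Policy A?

Baseline:
  W = 141
  B = 159 − 6·141 = -687
  H = 199 + 4·141 − 4·(-687) = 3511
  K = -44 − 2·(-687) − 3·3511 = -9203
  L = 269 + (-687) − 3·(-9203) = 27191
Policy A (W := 158, B + 19):
  W = 158
  B = 159 − 6·158 (+19 from intervention) = -770
  H = 199 + 4·158 − 4·(-770) = 3911
  K = -44 − 2·(-770) − 3·3911 = -10237
  L = 269 + (-770) − 3·(-10237) = 30210
ΔL = 30210 − 27191 = 3019; ΔH = 3911 − 3511 = 400
Score = (-1)·3019 + 1·400 = -2619

-2619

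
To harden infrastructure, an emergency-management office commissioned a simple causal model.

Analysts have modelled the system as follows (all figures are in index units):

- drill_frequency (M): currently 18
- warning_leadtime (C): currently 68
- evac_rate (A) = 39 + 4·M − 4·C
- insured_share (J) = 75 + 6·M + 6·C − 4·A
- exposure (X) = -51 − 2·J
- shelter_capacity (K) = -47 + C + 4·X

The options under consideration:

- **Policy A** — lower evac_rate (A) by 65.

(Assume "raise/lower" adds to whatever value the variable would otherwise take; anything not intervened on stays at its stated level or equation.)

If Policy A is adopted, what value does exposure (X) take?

Policy A (A − 65):
  M = 18
  C = 68
  A = 39 + 4·18 − 4·68 (−65 from intervention) = -226
  J = 75 + 6·18 + 6·68 − 4·(-226) = 1495
  X = -51 − 2·1495 = -3041

-3041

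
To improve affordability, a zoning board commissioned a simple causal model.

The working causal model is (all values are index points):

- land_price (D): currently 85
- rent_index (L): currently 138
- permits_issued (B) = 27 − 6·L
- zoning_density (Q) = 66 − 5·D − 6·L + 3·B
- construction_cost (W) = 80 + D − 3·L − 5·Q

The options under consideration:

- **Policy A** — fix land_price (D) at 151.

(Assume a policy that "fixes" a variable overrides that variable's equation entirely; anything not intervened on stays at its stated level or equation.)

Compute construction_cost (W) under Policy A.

19417

Policy A (D := 151):
  D = 151
  L = 138
  B = 27 − 6·138 = -801
  Q = 66 − 5·151 − 6·138 + 3·(-801) = -3920
  W = 80 + 151 − 3·138 − 5·(-3920) = 19417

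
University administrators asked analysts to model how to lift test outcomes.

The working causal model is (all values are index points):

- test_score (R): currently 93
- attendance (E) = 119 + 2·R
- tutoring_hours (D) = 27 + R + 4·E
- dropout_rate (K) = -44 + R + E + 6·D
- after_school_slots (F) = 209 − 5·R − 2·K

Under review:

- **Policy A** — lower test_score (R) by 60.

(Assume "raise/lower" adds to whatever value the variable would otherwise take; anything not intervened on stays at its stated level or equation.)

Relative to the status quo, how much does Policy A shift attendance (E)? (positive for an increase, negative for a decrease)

-120

Baseline:
  R = 93
  E = 119 + 2·93 = 305
Policy A (R − 60):
  R = 93 − 60 = 33
  E = 119 + 2·33 = 185
Change in E: 185 − 305 = -120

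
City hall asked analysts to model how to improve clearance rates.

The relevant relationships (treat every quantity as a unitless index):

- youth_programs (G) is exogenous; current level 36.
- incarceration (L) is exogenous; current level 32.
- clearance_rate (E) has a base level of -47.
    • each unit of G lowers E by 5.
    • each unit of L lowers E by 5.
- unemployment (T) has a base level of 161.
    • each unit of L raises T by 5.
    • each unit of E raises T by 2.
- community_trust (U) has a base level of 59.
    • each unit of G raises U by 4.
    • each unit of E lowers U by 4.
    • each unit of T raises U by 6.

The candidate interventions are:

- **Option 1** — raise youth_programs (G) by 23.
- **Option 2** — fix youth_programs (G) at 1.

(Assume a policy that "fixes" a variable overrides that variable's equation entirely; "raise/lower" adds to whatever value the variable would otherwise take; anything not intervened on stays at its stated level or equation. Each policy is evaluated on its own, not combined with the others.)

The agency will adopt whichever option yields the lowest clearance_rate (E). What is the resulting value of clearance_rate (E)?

-502

Option 1 (G + 23):
  G = 36 + 23 = 59
  L = 32
  E = -47 − 5·59 − 5·32 = -502
Option 2 (G := 1):
  G = 1
  L = 32
  E = -47 − 5·1 − 5·32 = -212
Comparing — Option 1: E=-502, Option 2: E=-212. Lowest is -502 (Option 1).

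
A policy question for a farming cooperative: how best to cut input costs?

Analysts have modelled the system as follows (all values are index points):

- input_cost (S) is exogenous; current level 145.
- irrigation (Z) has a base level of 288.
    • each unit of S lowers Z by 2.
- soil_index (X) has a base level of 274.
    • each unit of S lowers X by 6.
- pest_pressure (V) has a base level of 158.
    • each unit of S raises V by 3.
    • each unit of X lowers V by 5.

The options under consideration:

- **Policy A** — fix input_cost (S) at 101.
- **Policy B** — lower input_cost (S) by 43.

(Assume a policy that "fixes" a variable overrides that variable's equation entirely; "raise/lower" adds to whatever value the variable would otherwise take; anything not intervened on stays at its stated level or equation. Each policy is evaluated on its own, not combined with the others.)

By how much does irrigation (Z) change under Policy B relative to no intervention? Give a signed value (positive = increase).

86

Baseline:
  S = 145
  Z = 288 − 2·145 = -2
Policy B (S − 43):
  S = 145 − 43 = 102
  Z = 288 − 2·102 = 84
Change in Z: 84 − (-2) = 86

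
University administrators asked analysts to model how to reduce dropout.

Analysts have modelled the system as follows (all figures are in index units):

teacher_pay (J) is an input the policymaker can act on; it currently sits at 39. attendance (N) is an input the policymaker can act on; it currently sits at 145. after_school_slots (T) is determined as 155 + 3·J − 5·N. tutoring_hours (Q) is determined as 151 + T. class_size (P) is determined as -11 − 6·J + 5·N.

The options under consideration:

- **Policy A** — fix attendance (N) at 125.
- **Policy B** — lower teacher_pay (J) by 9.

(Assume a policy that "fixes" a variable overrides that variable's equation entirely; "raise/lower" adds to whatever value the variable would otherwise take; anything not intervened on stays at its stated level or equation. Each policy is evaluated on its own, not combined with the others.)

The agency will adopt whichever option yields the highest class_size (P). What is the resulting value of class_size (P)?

534

Policy A (N := 125):
  J = 39
  N = 125
  P = -11 − 6·39 + 5·125 = 380
Policy B (J − 9):
  J = 39 − 9 = 30
  N = 145
  P = -11 − 6·30 + 5·145 = 534
Comparing — Policy A: P=380, Policy B: P=534. Highest is 534 (Policy B).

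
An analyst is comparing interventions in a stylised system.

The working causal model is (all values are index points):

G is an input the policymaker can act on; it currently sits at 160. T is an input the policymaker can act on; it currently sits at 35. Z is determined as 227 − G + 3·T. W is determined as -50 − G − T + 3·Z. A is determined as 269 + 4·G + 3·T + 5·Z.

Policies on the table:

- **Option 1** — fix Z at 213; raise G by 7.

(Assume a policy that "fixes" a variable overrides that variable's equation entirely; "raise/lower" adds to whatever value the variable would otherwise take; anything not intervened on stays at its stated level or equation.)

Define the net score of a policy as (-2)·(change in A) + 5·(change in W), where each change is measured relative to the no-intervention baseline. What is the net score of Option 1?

114

Baseline:
  G = 160
  T = 35
  Z = 227 − 160 + 3·35 = 172
  W = -50 − 160 − 35 + 3·172 = 271
  A = 269 + 4·160 + 3·35 + 5·172 = 1874
Option 1 (Z := 213, G + 7):
  G = 160 + 7 = 167
  T = 35
  Z = 213
  W = -50 − 167 − 35 + 3·213 = 387
  A = 269 + 4·167 + 3·35 + 5·213 = 2107
ΔA = 2107 − 1874 = 233; ΔW = 387 − 271 = 116
Score = (-2)·233 + 5·116 = 114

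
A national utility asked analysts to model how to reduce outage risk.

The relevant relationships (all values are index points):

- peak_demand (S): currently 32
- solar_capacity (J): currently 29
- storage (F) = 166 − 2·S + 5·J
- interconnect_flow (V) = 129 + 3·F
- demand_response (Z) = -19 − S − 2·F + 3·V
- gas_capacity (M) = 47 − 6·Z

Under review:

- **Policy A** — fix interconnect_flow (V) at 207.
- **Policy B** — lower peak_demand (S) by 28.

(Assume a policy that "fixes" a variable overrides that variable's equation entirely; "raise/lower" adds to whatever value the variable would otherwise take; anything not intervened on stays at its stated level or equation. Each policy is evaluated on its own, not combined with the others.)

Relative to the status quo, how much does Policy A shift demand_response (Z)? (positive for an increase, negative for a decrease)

Baseline:
  S = 32
  J = 29
  F = 166 − 2·32 + 5·29 = 247
  V = 129 + 3·247 = 870
  Z = -19 − 32 − 2·247 + 3·870 = 2065
Policy A (V := 207):
  S = 32
  J = 29
  F = 166 − 2·32 + 5·29 = 247
  V = 207
  Z = -19 − 32 − 2·247 + 3·207 = 76
Change in Z: 76 − 2065 = -1989

-1989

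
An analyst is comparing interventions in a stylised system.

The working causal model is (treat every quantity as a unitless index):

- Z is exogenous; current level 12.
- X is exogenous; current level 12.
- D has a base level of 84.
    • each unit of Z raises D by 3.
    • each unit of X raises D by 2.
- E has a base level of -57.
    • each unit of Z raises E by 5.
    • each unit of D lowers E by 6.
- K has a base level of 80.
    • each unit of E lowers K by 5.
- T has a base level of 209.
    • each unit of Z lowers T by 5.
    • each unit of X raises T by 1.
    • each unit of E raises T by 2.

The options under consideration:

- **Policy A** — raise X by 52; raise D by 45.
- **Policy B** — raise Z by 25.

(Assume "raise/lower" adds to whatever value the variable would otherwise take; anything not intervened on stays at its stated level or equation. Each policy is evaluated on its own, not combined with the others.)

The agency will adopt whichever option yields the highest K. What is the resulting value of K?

8855

Policy A (X + 52, D + 45):
  Z = 12
  X = 12 + 52 = 64
  D = 84 + 3·12 + 2·64 (+45 from intervention) = 293
  E = -57 + 5·12 − 6·293 = -1755
  K = 80 − 5·(-1755) = 8855
Policy B (Z + 25):
  Z = 12 + 25 = 37
  X = 12
  D = 84 + 3·37 + 2·12 = 219
  E = -57 + 5·37 − 6·219 = -1186
  K = 80 − 5·(-1186) = 6010
Comparing — Policy A: K=8855, Policy B: K=6010. Highest is 8855 (Policy A).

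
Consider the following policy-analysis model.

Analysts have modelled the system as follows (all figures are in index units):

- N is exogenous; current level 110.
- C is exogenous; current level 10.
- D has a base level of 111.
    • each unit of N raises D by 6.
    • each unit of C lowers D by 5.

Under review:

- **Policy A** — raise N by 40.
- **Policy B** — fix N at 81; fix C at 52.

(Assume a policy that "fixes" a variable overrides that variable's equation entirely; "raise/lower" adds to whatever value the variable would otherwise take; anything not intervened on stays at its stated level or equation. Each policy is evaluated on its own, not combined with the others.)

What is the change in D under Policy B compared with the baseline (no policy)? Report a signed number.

-384

Baseline:
  N = 110
  C = 10
  D = 111 + 6·110 − 5·10 = 721
Policy B (N := 81, C := 52):
  N = 81
  C = 52
  D = 111 + 6·81 − 5·52 = 337
Change in D: 337 − 721 = -384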